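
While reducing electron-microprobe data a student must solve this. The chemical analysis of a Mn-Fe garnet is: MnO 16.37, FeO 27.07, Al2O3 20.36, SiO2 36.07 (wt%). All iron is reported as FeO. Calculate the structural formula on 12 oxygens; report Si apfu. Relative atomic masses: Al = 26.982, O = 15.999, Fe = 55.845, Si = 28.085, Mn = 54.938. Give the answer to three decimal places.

MnO: 16.37/70.937 = 0.23077 mol → 0.23077 mol Mn, 0.23077 mol O.
FeO: 27.07/71.844 = 0.37679 mol → 0.37679 mol Fe, 0.37679 mol O.
Al2O3: 20.36/101.961 = 0.19968 mol → 0.39936 mol Al, 0.59904 mol O.
SiO2: 36.07/60.083 = 0.60034 mol → 0.60034 mol Si, 1.20068 mol O.
Total oxygen = 2.40728 mol. Normalization factor = 12/2.40728 = 4.98488.
Si per 12 O = 0.60034 × 4.98488 = 2.993.

2.993 Si apfu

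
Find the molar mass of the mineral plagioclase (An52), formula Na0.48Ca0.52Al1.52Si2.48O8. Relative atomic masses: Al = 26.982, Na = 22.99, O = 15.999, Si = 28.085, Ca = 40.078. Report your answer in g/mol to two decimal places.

270.53 g/mol

M = 0.48(22.99) + 0.52(40.078) + 1.52(26.982) + 2.48(28.085) + 8(15.999)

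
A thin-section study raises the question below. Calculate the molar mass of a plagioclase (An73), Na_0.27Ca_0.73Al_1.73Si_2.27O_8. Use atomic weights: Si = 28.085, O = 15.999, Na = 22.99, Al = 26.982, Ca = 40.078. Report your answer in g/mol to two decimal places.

273.89 g/mol

M = 0.27(22.99) + 0.73(40.078) + 1.73(26.982) + 2.27(28.085) + 8(15.999)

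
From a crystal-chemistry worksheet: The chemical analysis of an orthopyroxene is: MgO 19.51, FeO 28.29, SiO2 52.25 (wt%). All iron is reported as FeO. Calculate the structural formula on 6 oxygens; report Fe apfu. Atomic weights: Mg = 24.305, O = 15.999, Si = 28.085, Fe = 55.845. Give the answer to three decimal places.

MgO (M=40.304): mol = 0.48407; Mg = 0.48407, O = 0.48407.
FeO (M=71.844): mol = 0.39377; Fe = 0.39377, O = 0.39377.
SiO2 (M=60.083): mol = 0.86963; Si = 0.86963, O = 1.73926.
ΣO = 2.61710; factor = 6/ΣO = 2.29261.
Fe apfu = 0.39377 × 2.29261 = 0.903.

0.903 Fe apfu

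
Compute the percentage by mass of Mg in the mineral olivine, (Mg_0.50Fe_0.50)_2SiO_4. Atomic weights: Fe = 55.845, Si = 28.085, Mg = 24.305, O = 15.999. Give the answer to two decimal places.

Formula mass = 1·24.305 + 1·55.845 + 1·28.085 + 4·15.999 = 172.231 g/mol, of which 24.305 g is Mg.
So Mg makes up 24.305/172.231 = 0.1411 of the mass, i.e. 14.11%.

14.11 mass %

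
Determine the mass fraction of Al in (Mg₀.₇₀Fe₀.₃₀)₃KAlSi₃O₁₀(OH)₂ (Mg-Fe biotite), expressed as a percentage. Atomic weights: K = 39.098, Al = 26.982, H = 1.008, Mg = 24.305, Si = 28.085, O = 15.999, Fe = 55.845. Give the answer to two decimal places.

6.05 weight percent

M((Mg₀.₇₀Fe₀.₃₀)₃KAlSi₃O₁₀(OH)₂) = 445.640 g/mol.
Al contributes 1 × 26.982 = 26.982 g per mole.
26.982/445.640 = 0.0605 → 6.05%.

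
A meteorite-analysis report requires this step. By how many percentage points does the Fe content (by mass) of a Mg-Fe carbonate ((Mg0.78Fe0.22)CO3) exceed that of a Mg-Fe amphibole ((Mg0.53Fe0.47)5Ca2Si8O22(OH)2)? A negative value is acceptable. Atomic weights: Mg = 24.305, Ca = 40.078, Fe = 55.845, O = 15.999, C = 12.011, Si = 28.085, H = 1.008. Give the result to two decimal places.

First mineral: 12.286 g Fe in 91.252 g formula = 13.46 wt% Fe.
Second mineral: 131.236 g Fe in 886.472 g formula = 14.80 wt% Fe.
13.46% − 14.80% gives a difference of -1.34 percentage points.

-1.34 percentage points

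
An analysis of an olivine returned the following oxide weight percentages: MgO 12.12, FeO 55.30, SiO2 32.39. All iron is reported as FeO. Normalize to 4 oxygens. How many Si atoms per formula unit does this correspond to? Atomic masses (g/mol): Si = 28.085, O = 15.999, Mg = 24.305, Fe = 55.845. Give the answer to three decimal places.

1.004 Si apfu

MgO: 12.12/40.304 = 0.30071 mol → 0.30071 mol Mg, 0.30071 mol O.
FeO: 55.30/71.844 = 0.76972 mol → 0.76972 mol Fe, 0.76972 mol O.
SiO2: 32.39/60.083 = 0.53909 mol → 0.53909 mol Si, 1.07818 mol O.
Total oxygen = 2.14861 mol. Normalization factor = 4/2.14861 = 1.86167.
Si per 4 O = 0.53909 × 1.86167 = 1.004.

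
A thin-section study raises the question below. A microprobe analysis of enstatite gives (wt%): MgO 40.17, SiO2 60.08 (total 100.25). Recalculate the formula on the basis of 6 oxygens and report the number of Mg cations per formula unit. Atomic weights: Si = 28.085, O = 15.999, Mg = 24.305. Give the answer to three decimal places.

MgO: 40.17/40.304 = 0.99668 mol → 0.99668 mol Mg, 0.99668 mol O.
SiO2: 60.08/60.083 = 0.99995 mol → 0.99995 mol Si, 1.99990 mol O.
Total oxygen = 2.99658 mol. Normalization factor = 6/2.99658 = 2.00228.
Mg per 6 O = 0.99668 × 2.00228 = 1.996.

1.996 Mg apfu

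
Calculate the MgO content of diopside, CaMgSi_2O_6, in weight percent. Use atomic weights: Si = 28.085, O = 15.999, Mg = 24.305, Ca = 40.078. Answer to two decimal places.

Molar mass of CaMgSi_2O_6 = 1·40.078 + 1·24.305 + 2·28.085 + 6·15.999 = 216.547 g/mol.
Each formula unit contains 1 Mg, equivalent to 1/1 = 1.0000 mol MgO.
M(MgO) = 1×24.305 + 1×15.999 = 40.304 g/mol.
Mass of MgO per formula unit = 1.0000 × 40.304 = 40.304 g.
MgO wt% = 40.304 / 216.547 × 100 = 18.61%.

18.61 wt%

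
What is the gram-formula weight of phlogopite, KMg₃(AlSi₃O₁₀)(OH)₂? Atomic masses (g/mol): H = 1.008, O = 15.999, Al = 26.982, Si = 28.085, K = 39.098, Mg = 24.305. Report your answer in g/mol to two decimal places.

The formula mass is the sum 1*39.098 + 3*24.305 + 1*26.982 + 3*28.085 + 12*15.999 + 2*1.008.

417.25 g/mol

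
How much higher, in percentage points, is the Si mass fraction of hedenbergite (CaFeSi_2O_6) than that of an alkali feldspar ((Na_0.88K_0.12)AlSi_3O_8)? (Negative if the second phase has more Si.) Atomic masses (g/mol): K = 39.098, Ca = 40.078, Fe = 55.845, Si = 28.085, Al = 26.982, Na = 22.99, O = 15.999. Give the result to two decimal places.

First mineral: 56.170 g Si in 248.087 g formula = 22.64 wt% Si.
Second mineral: 84.255 g Si in 264.152 g formula = 31.90 wt% Si.
22.64% − 31.90% gives a difference of -9.26 percentage points.

-9.26 percentage points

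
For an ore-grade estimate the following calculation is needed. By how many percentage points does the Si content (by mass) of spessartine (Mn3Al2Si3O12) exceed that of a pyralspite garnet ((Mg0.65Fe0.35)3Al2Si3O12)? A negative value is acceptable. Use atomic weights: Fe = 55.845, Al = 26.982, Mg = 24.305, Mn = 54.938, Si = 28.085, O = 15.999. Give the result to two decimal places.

Si in Mn3Al2Si3O12: molar mass 495.021 g/mol; 3×28.085 = 84.255 g → 17.02 wt%.
Si in (Mg0.65Fe0.35)3Al2Si3O12: molar mass 436.239 g/mol; 3×28.085 = 84.255 g → 19.31 wt%.
Difference = 17.02 − 19.31 = -2.29 percentage points.

-2.29 percentage points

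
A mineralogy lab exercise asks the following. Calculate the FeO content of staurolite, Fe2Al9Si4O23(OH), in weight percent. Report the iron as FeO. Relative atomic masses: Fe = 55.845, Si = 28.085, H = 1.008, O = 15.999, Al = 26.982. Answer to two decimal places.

16.87 wt%

Molar mass of Fe2Al9Si4O23(OH) = 2×55.845 + 9×26.982 + 4×28.085 + 24×15.999 + 1×1.008 = 851.852 g/mol.
Each formula unit contains 2 Fe, equivalent to 2/1 = 2.0000 mol FeO.
M(FeO) = 1×55.845 + 1×15.999 = 71.844 g/mol.
Mass of FeO per formula unit = 2.0000 × 71.844 = 143.688 g.
FeO wt% = 143.688 / 851.852 × 100 = 16.87%.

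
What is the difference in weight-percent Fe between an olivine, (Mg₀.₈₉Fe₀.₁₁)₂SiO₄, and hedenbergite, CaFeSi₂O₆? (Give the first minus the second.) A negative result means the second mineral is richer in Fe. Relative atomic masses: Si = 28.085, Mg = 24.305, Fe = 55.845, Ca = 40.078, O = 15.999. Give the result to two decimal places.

-14.19 percentage points

M((Mg₀.₈₉Fe₀.₁₁)₂SiO₄) = 147.630 g/mol, so wt% Fe = 12.286/147.630 × 100 = 8.32%.
M(CaFeSi₂O₆) = 248.087 g/mol, so wt% Fe = 55.845/248.087 × 100 = 22.51%.
8.32 − 22.51 = -14.19 pp.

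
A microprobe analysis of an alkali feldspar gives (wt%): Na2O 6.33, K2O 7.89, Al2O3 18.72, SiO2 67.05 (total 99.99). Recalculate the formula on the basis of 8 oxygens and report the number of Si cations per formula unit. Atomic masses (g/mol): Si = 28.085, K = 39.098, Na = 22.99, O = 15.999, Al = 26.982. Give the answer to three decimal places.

6.33 wt% Na2O ÷ 61.979 g/mol = 0.10213 mol, giving 0.20426 Na and 0.10213 O.
7.89 wt% K2O ÷ 94.195 g/mol = 0.08376 mol, giving 0.16752 K and 0.08376 O.
18.72 wt% Al2O3 ÷ 101.961 g/mol = 0.18360 mol, giving 0.36720 Al and 0.55080 O.
67.05 wt% SiO2 ÷ 60.083 g/mol = 1.11596 mol, giving 1.11596 Si and 2.23192 O.
Oxygen sums to 2.96861; scaling by 8/2.96861 = 2.69486 puts the formula on 8 O.
Si: 1.11596 × 2.69486 = 3.007 atoms per formula unit.

3.007 Si apfu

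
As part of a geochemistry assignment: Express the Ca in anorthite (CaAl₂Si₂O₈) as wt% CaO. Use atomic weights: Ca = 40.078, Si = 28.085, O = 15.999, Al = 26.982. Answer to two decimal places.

Molar mass of CaAl₂Si₂O₈ = 1×40.078 + 2×26.982 + 2×28.085 + 8×15.999 = 278.204 g/mol.
Each formula unit contains 1 Ca, equivalent to 1/1 = 1.0000 mol CaO.
M(CaO) = 1×40.078 + 1×15.999 = 56.077 g/mol.
Mass of CaO per formula unit = 1.0000 × 56.077 = 56.077 g.
CaO wt% = 56.077 / 278.204 × 100 = 20.16%.

20.16 wt%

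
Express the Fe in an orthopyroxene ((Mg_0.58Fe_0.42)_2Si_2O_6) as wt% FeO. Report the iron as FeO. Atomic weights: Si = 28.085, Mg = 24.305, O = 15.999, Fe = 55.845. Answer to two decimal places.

26.55 wt%

Molar mass of (Mg_0.58Fe_0.42)_2Si_2O_6 = 1.16·24.305 + 0.84·55.845 + 2·28.085 + 6·15.999 = 227.268 g/mol.
Each formula unit contains 0.84 Fe, equivalent to 0.84/1 = 0.8400 mol FeO.
M(FeO) = 1×55.845 + 1×15.999 = 71.844 g/mol.
Mass of FeO per formula unit = 0.8400 × 71.844 = 60.349 g.
FeO wt% = 60.349 / 227.268 × 100 = 26.55%.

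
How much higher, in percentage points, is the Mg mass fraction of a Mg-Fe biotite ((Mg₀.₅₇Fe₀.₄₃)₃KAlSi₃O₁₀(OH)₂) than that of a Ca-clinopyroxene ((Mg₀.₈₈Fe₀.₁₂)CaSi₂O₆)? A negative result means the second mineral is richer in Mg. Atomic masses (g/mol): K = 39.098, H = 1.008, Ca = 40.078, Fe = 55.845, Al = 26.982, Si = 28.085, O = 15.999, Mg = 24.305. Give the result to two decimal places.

M((Mg₀.₅₇Fe₀.₄₃)₃KAlSi₃O₁₀(OH)₂) = 457.941 g/mol, so wt% Mg = 41.562/457.941 × 100 = 9.08%.
M((Mg₀.₈₈Fe₀.₁₂)CaSi₂O₆) = 220.332 g/mol, so wt% Mg = 21.388/220.332 × 100 = 9.71%.
9.08 − 9.71 = -0.63 pp.

-0.63 percentage points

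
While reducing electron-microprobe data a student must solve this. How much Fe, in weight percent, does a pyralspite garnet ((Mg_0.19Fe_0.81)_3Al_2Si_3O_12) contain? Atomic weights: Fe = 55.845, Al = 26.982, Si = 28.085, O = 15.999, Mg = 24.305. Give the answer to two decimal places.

M((Mg_0.19Fe_0.81)_3Al_2Si_3O_12) = 479.764 g/mol.
Fe contributes 2.43 × 55.845 = 135.703 g per mole.
135.703/479.764 = 0.2829 → 28.29%.

28.29 weight percent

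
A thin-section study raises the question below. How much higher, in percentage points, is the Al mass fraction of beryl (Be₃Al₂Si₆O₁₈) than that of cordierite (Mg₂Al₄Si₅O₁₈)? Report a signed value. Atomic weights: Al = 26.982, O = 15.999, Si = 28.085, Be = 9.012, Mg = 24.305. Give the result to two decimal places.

-8.41 percentage points

M(Be₃Al₂Si₆O₁₈) = 537.492 g/mol, so wt% Al = 53.964/537.492 × 100 = 10.04%.
M(Mg₂Al₄Si₅O₁₈) = 584.945 g/mol, so wt% Al = 107.928/584.945 × 100 = 18.45%.
10.04 − 18.45 = -8.41 pp.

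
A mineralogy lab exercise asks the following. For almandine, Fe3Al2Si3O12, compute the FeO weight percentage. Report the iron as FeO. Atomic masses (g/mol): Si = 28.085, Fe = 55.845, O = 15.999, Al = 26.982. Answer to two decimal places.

Molar mass of Fe3Al2Si3O12 = 3×55.845 + 2×26.982 + 3×28.085 + 12×15.999 = 497.742 g/mol.
Each formula unit contains 3 Fe, equivalent to 3/1 = 3.0000 mol FeO.
M(FeO) = 1×55.845 + 1×15.999 = 71.844 g/mol.
Mass of FeO per formula unit = 3.0000 × 71.844 = 215.532 g.
FeO wt% = 215.532 / 497.742 × 100 = 43.30%.

43.30 wt%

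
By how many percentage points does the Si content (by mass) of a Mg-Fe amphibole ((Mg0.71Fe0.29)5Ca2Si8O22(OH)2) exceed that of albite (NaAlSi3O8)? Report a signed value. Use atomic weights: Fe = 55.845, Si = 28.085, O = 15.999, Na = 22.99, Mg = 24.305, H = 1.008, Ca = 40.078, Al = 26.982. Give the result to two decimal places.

Si in (Mg0.71Fe0.29)5Ca2Si8O22(OH)2: molar mass 858.086 g/mol; 8×28.085 = 224.680 g → 26.18 wt%.
Si in NaAlSi3O8: molar mass 262.219 g/mol; 3×28.085 = 84.255 g → 32.13 wt%.
Difference = 26.18 − 32.13 = -5.95 percentage points.

-5.95 percentage points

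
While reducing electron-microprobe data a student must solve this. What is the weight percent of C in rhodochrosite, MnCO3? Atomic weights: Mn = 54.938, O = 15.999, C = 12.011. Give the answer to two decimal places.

10.45 weight percent

Formula mass = 1·54.938 + 1·12.011 + 3·15.999 = 114.946 g/mol, of which 12.011 g is C.
So C makes up 12.011/114.946 = 0.1045 of the mass, i.e. 10.45%.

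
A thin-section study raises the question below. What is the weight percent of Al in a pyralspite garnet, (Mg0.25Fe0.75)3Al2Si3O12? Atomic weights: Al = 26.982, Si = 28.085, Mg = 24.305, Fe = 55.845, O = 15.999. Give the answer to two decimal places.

11.38 weight percent

Formula mass = 0.75×24.305 + 2.25×55.845 + 2×26.982 + 3×28.085 + 12×15.999 = 474.087 g/mol, of which 53.964 g is Al.
So Al makes up 53.964/474.087 = 0.1138 of the mass, i.e. 11.38%.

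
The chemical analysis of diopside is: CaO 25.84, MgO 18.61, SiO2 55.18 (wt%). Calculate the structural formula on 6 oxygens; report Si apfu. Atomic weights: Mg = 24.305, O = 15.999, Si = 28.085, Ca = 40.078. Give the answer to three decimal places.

CaO: 25.84/56.077 = 0.46079 mol → 0.46079 mol Ca, 0.46079 mol O.
MgO: 18.61/40.304 = 0.46174 mol → 0.46174 mol Mg, 0.46174 mol O.
SiO2: 55.18/60.083 = 0.91840 mol → 0.91840 mol Si, 1.83680 mol O.
Total oxygen = 2.75933 mol. Normalization factor = 6/2.75933 = 2.17444.
Si per 6 O = 0.91840 × 2.17444 = 1.997.

1.997 Si apfu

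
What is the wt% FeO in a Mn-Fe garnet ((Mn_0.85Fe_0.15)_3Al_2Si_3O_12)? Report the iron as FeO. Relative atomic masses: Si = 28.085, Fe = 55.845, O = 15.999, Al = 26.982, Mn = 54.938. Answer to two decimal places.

Formula mass = 495.429 g/mol.
0.45 Fe → 0.4500 mol FeO per formula unit; M(FeO) = 71.844, so FeO mass = 32.330 g.
32.330/495.429 × 100 = 6.53 wt%.

6.53 wt%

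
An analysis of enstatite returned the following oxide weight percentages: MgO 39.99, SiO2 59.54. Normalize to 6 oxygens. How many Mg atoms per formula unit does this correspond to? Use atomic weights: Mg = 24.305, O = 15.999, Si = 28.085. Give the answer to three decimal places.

2.002 Mg apfu

39.99 wt% MgO ÷ 40.304 g/mol = 0.99221 mol, giving 0.99221 Mg and 0.99221 O.
59.54 wt% SiO2 ÷ 60.083 g/mol = 0.99096 mol, giving 0.99096 Si and 1.98192 O.
Oxygen sums to 2.97413; scaling by 6/2.97413 = 2.01740 puts the formula on 6 O.
Mg: 0.99221 × 2.01740 = 2.002 atoms per formula unit.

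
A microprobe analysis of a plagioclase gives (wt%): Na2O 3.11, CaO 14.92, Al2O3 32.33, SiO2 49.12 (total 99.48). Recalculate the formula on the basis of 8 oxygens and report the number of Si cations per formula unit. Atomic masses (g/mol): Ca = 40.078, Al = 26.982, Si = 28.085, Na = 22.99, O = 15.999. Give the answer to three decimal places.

2.253 Si apfu

Na2O: 3.11/61.979 = 0.05018 mol → 0.10036 mol Na, 0.05018 mol O.
CaO: 14.92/56.077 = 0.26606 mol → 0.26606 mol Ca, 0.26606 mol O.
Al2O3: 32.33/101.961 = 0.31708 mol → 0.63416 mol Al, 0.95124 mol O.
SiO2: 49.12/60.083 = 0.81754 mol → 0.81754 mol Si, 1.63508 mol O.
Total oxygen = 2.90256 mol. Normalization factor = 8/2.90256 = 2.75619.
Si per 8 O = 0.81754 × 2.75619 = 2.253.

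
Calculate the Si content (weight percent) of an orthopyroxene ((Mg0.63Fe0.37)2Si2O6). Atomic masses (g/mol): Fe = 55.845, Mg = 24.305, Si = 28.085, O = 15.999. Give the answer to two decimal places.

Formula mass = 1.26*24.305 + 0.74*55.845 + 2*28.085 + 6*15.999 = 224.114 g/mol, of which 56.170 g is Si.
So Si makes up 56.170/224.114 = 0.2506 of the mass, i.e. 25.06%.

25.06 weight percent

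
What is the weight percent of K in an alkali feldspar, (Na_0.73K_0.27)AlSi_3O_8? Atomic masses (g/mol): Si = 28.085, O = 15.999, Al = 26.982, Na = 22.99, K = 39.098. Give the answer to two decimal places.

3.96 wt%

Formula mass = 0.73×22.99 + 0.27×39.098 + 1×26.982 + 3×28.085 + 8×15.999 = 266.568 g/mol, of which 10.556 g is K.
So K makes up 10.556/266.568 = 0.0396 of the mass, i.e. 3.96%.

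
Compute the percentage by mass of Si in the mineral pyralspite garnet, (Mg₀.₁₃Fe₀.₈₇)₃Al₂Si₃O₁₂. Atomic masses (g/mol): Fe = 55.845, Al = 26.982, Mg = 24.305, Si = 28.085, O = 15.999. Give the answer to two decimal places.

17.36 mass %

Formula mass = 0.39·24.305 + 2.61·55.845 + 2·26.982 + 3·28.085 + 12·15.999 = 485.441 g/mol, of which 84.255 g is Si.
So Si makes up 84.255/485.441 = 0.1736 of the mass, i.e. 17.36%.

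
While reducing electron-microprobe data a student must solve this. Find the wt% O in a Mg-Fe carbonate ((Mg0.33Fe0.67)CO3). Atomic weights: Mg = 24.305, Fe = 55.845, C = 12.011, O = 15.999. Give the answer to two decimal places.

M((Mg0.33Fe0.67)CO3) = 105.445 g/mol.
O contributes 3 × 15.999 = 47.997 g per mole.
47.997/105.445 = 0.4552 → 45.52%.

45.52 wt%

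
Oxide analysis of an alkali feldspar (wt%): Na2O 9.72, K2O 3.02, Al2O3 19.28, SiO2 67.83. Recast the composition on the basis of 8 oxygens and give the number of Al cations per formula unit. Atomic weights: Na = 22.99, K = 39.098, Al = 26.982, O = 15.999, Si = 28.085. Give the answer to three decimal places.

9.72 wt% Na2O ÷ 61.979 g/mol = 0.15683 mol, giving 0.31366 Na and 0.15683 O.
3.02 wt% K2O ÷ 94.195 g/mol = 0.03206 mol, giving 0.06412 K and 0.03206 O.
19.28 wt% Al2O3 ÷ 101.961 g/mol = 0.18909 mol, giving 0.37818 Al and 0.56727 O.
67.83 wt% SiO2 ÷ 60.083 g/mol = 1.12894 mol, giving 1.12894 Si and 2.25788 O.
Oxygen sums to 3.01404; scaling by 8/3.01404 = 2.65424 puts the formula on 8 O.
Al: 0.37818 × 2.65424 = 1.004 atoms per formula unit.

1.004 Al apfu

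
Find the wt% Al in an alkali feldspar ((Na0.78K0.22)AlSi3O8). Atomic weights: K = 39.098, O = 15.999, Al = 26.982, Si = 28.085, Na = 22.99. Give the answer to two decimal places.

Molar mass of (Na0.78K0.22)AlSi3O8: 0.78·22.99 + 0.22·39.098 + 1·26.982 + 3·28.085 + 8·15.999 = 265.763 g/mol.
Mass of Al per formula unit: 1 × 26.982 = 26.982 g.
Weight fraction Al = 26.982 / 265.763 = 0.1015.

10.15 weight percent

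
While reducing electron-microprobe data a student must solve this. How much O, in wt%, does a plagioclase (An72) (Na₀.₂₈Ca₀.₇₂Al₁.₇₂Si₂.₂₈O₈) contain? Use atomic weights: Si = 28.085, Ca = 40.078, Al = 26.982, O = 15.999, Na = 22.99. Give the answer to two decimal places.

Molar mass of Na₀.₂₈Ca₀.₇₂Al₁.₇₂Si₂.₂₈O₈: 0.28*22.99 + 0.72*40.078 + 1.72*26.982 + 2.28*28.085 + 8*15.999 = 273.728 g/mol.
Mass of O per formula unit: 8 × 15.999 = 127.992 g.
Weight fraction O = 127.992 / 273.728 = 0.4676.

46.76 wt%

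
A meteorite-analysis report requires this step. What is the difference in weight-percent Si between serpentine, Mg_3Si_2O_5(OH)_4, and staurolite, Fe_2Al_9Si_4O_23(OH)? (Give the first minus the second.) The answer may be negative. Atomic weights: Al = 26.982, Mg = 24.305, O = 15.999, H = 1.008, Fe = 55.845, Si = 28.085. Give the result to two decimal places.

7.08 percentage points

M(Mg_3Si_2O_5(OH)_4) = 277.108 g/mol, so wt% Si = 56.170/277.108 × 100 = 20.27%.
M(Fe_2Al_9Si_4O_23(OH)) = 851.852 g/mol, so wt% Si = 112.340/851.852 × 100 = 13.19%.
20.27 − 13.19 = 7.08 pp.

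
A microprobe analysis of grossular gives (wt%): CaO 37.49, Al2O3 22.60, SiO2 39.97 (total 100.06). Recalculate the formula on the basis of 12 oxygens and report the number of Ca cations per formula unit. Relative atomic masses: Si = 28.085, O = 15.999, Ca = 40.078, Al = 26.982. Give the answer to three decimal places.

3.011 Ca apfu

CaO: 37.49/56.077 = 0.66855 mol → 0.66855 mol Ca, 0.66855 mol O.
Al2O3: 22.60/101.961 = 0.22165 mol → 0.44330 mol Al, 0.66495 mol O.
SiO2: 39.97/60.083 = 0.66525 mol → 0.66525 mol Si, 1.33050 mol O.
Total oxygen = 2.66400 mol. Normalization factor = 12/2.66400 = 4.50450.
Ca per 12 O = 0.66855 × 4.50450 = 3.011.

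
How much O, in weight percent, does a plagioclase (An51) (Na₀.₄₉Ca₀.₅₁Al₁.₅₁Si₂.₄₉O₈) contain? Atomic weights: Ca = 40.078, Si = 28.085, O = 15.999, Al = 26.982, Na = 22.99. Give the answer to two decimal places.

Molar mass of Na₀.₄₉Ca₀.₅₁Al₁.₅₁Si₂.₄₉O₈: 0.49·22.99 + 0.51·40.078 + 1.51·26.982 + 2.49·28.085 + 8·15.999 = 270.371 g/mol.
Mass of O per formula unit: 8 × 15.999 = 127.992 g.
Weight fraction O = 127.992 / 270.371 = 0.4734.

47.34 weight percent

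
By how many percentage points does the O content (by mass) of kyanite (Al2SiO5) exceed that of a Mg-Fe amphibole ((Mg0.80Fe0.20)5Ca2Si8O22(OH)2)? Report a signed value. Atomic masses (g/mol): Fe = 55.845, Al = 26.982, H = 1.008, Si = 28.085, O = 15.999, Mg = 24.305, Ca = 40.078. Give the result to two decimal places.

3.87 percentage points

First mineral: 79.995 g O in 162.044 g formula = 49.37 wt% O.
Second mineral: 383.976 g O in 843.893 g formula = 45.50 wt% O.
49.37% − 45.50% gives a difference of 3.87 percentage points.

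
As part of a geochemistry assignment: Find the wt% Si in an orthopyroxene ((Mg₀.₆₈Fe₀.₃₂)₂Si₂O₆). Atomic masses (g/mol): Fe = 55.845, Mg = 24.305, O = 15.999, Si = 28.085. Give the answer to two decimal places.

Formula mass = 1.36·24.305 + 0.64·55.845 + 2·28.085 + 6·15.999 = 220.960 g/mol, of which 56.170 g is Si.
So Si makes up 56.170/220.960 = 0.2542 of the mass, i.e. 25.42%.

25.42 mass %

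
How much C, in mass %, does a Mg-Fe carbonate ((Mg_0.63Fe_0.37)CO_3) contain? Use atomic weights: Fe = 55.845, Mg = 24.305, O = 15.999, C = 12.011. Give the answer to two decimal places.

12.51 mass %

Molar mass of (Mg_0.63Fe_0.37)CO_3: 0.63*24.305 + 0.37*55.845 + 1*12.011 + 3*15.999 = 95.983 g/mol.
Mass of C per formula unit: 1 × 12.011 = 12.011 g.
Weight fraction C = 12.011 / 95.983 = 0.1251.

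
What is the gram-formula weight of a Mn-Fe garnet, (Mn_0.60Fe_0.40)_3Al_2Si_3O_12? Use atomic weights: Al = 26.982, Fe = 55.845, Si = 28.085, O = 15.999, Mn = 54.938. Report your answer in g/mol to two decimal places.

The formula mass is the sum 1.80*54.938 + 1.20*55.845 + 2*26.982 + 3*28.085 + 12*15.999.

496.11 g/mol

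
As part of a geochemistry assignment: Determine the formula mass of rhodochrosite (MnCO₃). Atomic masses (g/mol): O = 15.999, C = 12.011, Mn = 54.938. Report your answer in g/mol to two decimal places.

114.95 g/mol

The formula mass is the sum 1(54.938) + 1(12.011) + 3(15.999).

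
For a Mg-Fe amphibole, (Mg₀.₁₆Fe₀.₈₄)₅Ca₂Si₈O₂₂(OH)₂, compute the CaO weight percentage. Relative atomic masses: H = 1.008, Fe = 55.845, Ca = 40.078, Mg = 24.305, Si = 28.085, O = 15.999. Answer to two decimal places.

11.87 wt%

Formula mass = 944.821 g/mol.
2 Ca → 2.0000 mol CaO per formula unit; M(CaO) = 56.077, so CaO mass = 112.154 g.
112.154/944.821 × 100 = 11.87 wt%.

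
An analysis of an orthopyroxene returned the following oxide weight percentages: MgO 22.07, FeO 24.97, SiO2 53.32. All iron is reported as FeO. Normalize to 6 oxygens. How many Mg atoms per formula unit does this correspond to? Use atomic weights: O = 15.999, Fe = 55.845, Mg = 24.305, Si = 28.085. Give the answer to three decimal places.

1.231 Mg apfu

MgO: 22.07/40.304 = 0.54759 mol → 0.54759 mol Mg, 0.54759 mol O.
FeO: 24.97/71.844 = 0.34756 mol → 0.34756 mol Fe, 0.34756 mol O.
SiO2: 53.32/60.083 = 0.88744 mol → 0.88744 mol Si, 1.77488 mol O.
Total oxygen = 2.67003 mol. Normalization factor = 6/2.67003 = 2.24717.
Mg per 6 O = 0.54759 × 2.24717 = 1.231.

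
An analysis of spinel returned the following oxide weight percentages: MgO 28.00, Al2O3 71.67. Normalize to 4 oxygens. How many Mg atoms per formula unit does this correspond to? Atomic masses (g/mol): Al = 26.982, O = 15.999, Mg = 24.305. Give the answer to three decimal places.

0.991 Mg apfu

28.00 wt% MgO ÷ 40.304 g/mol = 0.69472 mol, giving 0.69472 Mg and 0.69472 O.
71.67 wt% Al2O3 ÷ 101.961 g/mol = 0.70292 mol, giving 1.40584 Al and 2.10876 O.
Oxygen sums to 2.80348; scaling by 4/2.80348 = 1.42680 puts the formula on 4 O.
Mg: 0.69472 × 1.42680 = 0.991 atoms per formula unit.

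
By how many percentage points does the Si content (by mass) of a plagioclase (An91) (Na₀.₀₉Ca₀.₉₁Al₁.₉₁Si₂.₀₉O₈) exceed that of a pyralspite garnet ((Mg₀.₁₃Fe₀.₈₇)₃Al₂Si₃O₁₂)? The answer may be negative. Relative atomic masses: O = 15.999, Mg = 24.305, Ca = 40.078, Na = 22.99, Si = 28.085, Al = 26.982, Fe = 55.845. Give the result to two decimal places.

3.85 percentage points

Si in Na₀.₀₉Ca₀.₉₁Al₁.₉₁Si₂.₀₉O₈: molar mass 276.765 g/mol; 2.09×28.085 = 58.698 g → 21.21 wt%.
Si in (Mg₀.₁₃Fe₀.₈₇)₃Al₂Si₃O₁₂: molar mass 485.441 g/mol; 3×28.085 = 84.255 g → 17.36 wt%.
Difference = 21.21 − 17.36 = 3.85 percentage points.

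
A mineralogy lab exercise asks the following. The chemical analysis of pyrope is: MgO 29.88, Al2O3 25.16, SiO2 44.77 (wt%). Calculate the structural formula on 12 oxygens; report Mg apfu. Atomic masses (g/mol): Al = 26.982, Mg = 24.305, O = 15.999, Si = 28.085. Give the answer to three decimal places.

MgO: 29.88/40.304 = 0.74137 mol → 0.74137 mol Mg, 0.74137 mol O.
Al2O3: 25.16/101.961 = 0.24676 mol → 0.49352 mol Al, 0.74028 mol O.
SiO2: 44.77/60.083 = 0.74514 mol → 0.74514 mol Si, 1.49028 mol O.
Total oxygen = 2.97193 mol. Normalization factor = 12/2.97193 = 4.03778.
Mg per 12 O = 0.74137 × 4.03778 = 2.993.

2.993 Mg apfu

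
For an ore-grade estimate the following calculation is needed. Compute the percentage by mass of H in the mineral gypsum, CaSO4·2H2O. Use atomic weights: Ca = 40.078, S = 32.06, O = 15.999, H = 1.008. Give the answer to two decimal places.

Molar mass of CaSO4·2H2O: 1·40.078 + 1·32.06 + 6·15.999 + 4·1.008 = 172.164 g/mol.
Mass of H per formula unit: 4 × 1.008 = 4.032 g.
Weight fraction H = 4.032 / 172.164 = 0.0234.

2.34 weight percent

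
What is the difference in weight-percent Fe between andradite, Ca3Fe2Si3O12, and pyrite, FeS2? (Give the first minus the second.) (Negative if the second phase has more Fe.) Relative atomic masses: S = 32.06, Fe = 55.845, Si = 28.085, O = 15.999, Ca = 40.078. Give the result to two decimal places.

Fe in Ca3Fe2Si3O12: molar mass 508.167 g/mol; 2×55.845 = 111.690 g → 21.98 wt%.
Fe in FeS2: molar mass 119.965 g/mol; 1×55.845 = 55.845 g → 46.55 wt%.
Difference = 21.98 − 46.55 = -24.57 percentage points.

-24.57 percentage points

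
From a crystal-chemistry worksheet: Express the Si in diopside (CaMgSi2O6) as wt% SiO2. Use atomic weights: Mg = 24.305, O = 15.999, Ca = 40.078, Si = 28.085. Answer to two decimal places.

M(CaMgSi2O6) = 216.547 g/mol; M(SiO2) = 60.083 g/mol.
Moles SiO2 per formula unit = 2 Si ÷ 1 = 2.0000.
SiO2 fraction = (2.0000 × 60.083) / 216.547 = 120.166/216.547 = 0.5549.

55.49 wt%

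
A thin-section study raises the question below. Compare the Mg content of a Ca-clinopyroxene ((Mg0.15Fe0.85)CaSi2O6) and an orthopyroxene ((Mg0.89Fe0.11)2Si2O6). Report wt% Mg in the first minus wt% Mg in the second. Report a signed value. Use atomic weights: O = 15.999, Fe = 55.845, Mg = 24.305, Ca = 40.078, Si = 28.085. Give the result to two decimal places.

-19.33 percentage points

First mineral: 3.646 g Mg in 243.356 g formula = 1.50 wt% Mg.
Second mineral: 43.263 g Mg in 207.713 g formula = 20.83 wt% Mg.
1.50% − 20.83% gives a difference of -19.33 percentage points.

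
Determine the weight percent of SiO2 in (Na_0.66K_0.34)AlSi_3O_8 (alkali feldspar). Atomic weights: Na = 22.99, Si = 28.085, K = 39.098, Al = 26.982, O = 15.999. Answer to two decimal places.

Formula mass = 267.696 g/mol.
3 Si → 3.0000 mol SiO2 per formula unit; M(SiO2) = 60.083, so SiO2 mass = 180.249 g.
180.249/267.696 × 100 = 67.33 wt%.

67.33 wt%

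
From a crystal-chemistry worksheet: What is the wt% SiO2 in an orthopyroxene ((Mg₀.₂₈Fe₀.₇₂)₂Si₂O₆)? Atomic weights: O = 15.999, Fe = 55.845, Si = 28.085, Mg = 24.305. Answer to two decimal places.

48.81 wt%

Molar mass of (Mg₀.₂₈Fe₀.₇₂)₂Si₂O₆ = 0.56·24.305 + 1.44·55.845 + 2·28.085 + 6·15.999 = 246.192 g/mol.
Each formula unit contains 2 Si, equivalent to 2/1 = 2.0000 mol SiO2.
M(SiO2) = 1×28.085 + 2×15.999 = 60.083 g/mol.
Mass of SiO2 per formula unit = 2.0000 × 60.083 = 120.166 g.
SiO2 wt% = 120.166 / 246.192 × 100 = 48.81%.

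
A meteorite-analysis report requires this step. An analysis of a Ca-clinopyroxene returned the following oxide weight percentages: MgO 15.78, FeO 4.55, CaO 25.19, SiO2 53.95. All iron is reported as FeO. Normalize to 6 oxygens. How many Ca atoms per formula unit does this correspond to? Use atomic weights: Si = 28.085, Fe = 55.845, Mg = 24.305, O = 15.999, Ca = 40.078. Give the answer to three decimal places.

15.78 wt% MgO ÷ 40.304 g/mol = 0.39152 mol, giving 0.39152 Mg and 0.39152 O.
4.55 wt% FeO ÷ 71.844 g/mol = 0.06333 mol, giving 0.06333 Fe and 0.06333 O.
25.19 wt% CaO ÷ 56.077 g/mol = 0.44920 mol, giving 0.44920 Ca and 0.44920 O.
53.95 wt% SiO2 ÷ 60.083 g/mol = 0.89792 mol, giving 0.89792 Si and 1.79584 O.
Oxygen sums to 2.69989; scaling by 6/2.69989 = 2.22231 puts the formula on 6 O.
Ca: 0.44920 × 2.22231 = 0.998 atoms per formula unit.

0.998 Ca apfu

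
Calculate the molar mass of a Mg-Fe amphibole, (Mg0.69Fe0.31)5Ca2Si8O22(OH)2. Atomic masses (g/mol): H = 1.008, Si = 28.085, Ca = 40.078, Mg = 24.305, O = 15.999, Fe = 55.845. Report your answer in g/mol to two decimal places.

861.24 g/mol

M = 3.45·24.305 + 1.55·55.845 + 2·40.078 + 8·28.085 + 24·15.999 + 2·1.008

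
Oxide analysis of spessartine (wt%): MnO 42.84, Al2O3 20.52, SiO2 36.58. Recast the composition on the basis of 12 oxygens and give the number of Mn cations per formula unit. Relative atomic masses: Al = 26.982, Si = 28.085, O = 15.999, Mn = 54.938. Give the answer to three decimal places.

42.84 wt% MnO ÷ 70.937 g/mol = 0.60392 mol, giving 0.60392 Mn and 0.60392 O.
20.52 wt% Al2O3 ÷ 101.961 g/mol = 0.20125 mol, giving 0.40250 Al and 0.60375 O.
36.58 wt% SiO2 ÷ 60.083 g/mol = 0.60882 mol, giving 0.60882 Si and 1.21764 O.
Oxygen sums to 2.42531; scaling by 12/2.42531 = 4.94782 puts the formula on 12 O.
Mn: 0.60392 × 4.94782 = 2.988 atoms per formula unit.

2.988 Mn apfu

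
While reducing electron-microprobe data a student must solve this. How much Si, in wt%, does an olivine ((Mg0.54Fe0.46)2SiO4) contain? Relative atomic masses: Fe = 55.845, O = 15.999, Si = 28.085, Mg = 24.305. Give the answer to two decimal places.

16.55 wt%

M((Mg0.54Fe0.46)2SiO4) = 169.708 g/mol.
Si contributes 1 × 28.085 = 28.085 g per mole.
28.085/169.708 = 0.1655 → 16.55%.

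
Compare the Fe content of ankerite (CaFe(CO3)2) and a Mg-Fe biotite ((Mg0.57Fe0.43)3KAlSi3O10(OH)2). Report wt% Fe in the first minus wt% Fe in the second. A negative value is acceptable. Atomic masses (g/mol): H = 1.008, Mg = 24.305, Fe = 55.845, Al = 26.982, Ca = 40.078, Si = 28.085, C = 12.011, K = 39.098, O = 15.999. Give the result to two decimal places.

First mineral: 55.845 g Fe in 215.939 g formula = 25.86 wt% Fe.
Second mineral: 72.040 g Fe in 457.941 g formula = 15.73 wt% Fe.
25.86% − 15.73% gives a difference of 10.13 percentage points.

10.13 percentage points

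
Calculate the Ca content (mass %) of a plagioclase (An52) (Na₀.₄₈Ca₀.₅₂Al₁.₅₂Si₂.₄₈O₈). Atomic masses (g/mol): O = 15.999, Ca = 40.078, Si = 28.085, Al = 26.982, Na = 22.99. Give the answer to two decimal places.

7.70 mass %

Molar mass of Na₀.₄₈Ca₀.₅₂Al₁.₅₂Si₂.₄₈O₈: 0.48×22.99 + 0.52×40.078 + 1.52×26.982 + 2.48×28.085 + 8×15.999 = 270.531 g/mol.
Mass of Ca per formula unit: 0.52 × 40.078 = 20.841 g.
Weight fraction Ca = 20.841 / 270.531 = 0.0770.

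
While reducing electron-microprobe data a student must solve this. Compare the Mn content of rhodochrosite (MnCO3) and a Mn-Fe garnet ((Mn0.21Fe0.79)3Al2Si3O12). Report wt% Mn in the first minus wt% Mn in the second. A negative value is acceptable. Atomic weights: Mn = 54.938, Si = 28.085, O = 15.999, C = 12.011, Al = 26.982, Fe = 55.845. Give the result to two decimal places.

40.83 percentage points

M(MnCO3) = 114.946 g/mol, so wt% Mn = 54.938/114.946 × 100 = 47.79%.
M((Mn0.21Fe0.79)3Al2Si3O12) = 497.171 g/mol, so wt% Mn = 34.611/497.171 × 100 = 6.96%.
47.79 − 6.96 = 40.83 pp.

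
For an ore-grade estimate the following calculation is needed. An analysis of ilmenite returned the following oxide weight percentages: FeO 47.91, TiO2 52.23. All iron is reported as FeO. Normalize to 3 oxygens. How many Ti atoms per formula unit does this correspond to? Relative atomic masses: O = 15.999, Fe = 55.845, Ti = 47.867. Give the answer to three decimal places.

FeO (M=71.844): mol = 0.66686; Fe = 0.66686, O = 0.66686.
TiO2 (M=79.865): mol = 0.65398; Ti = 0.65398, O = 1.30796.
ΣO = 1.97482; factor = 3/ΣO = 1.51913.
Ti apfu = 0.65398 × 1.51913 = 0.993.

0.993 Ti apfu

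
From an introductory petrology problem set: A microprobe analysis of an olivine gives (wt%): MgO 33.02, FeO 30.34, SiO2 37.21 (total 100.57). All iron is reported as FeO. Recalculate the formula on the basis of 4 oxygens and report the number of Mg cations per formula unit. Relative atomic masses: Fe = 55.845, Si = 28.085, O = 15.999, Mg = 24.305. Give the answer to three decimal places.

33.02 wt% MgO ÷ 40.304 g/mol = 0.81927 mol, giving 0.81927 Mg and 0.81927 O.
30.34 wt% FeO ÷ 71.844 g/mol = 0.42230 mol, giving 0.42230 Fe and 0.42230 O.
37.21 wt% SiO2 ÷ 60.083 g/mol = 0.61931 mol, giving 0.61931 Si and 1.23862 O.
Oxygen sums to 2.48019; scaling by 4/2.48019 = 1.61278 puts the formula on 4 O.
Mg: 0.81927 × 1.61278 = 1.321 atoms per formula unit.

1.321 Mg apfu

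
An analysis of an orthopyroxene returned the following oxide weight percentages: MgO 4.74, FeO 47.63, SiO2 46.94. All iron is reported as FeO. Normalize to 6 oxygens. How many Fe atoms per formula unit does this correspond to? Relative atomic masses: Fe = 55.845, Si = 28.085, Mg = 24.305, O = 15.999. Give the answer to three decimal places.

MgO: 4.74/40.304 = 0.11761 mol → 0.11761 mol Mg, 0.11761 mol O.
FeO: 47.63/71.844 = 0.66296 mol → 0.66296 mol Fe, 0.66296 mol O.
SiO2: 46.94/60.083 = 0.78125 mol → 0.78125 mol Si, 1.56250 mol O.
Total oxygen = 2.34307 mol. Normalization factor = 6/2.34307 = 2.56074.
Fe per 6 O = 0.66296 × 2.56074 = 1.698.

1.698 Fe apfu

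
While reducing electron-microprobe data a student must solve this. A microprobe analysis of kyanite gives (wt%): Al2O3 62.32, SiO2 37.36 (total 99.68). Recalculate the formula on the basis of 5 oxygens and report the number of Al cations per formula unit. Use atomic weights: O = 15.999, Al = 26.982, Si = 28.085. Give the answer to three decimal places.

1.986 Al apfu

Al2O3: 62.32/101.961 = 0.61121 mol → 1.22242 mol Al, 1.83363 mol O.
SiO2: 37.36/60.083 = 0.62181 mol → 0.62181 mol Si, 1.24362 mol O.
Total oxygen = 3.07725 mol. Normalization factor = 5/3.07725 = 1.62483.
Al per 5 O = 1.22242 × 1.62483 = 1.986.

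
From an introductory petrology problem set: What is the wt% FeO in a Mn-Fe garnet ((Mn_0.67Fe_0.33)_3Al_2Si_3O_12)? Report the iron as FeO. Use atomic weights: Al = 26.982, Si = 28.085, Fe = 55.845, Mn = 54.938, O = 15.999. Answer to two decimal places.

M((Mn_0.67Fe_0.33)_3Al_2Si_3O_12) = 495.919 g/mol; M(FeO) = 71.844 g/mol.
Moles FeO per formula unit = 0.99 Fe ÷ 1 = 0.9900.
FeO fraction = (0.9900 × 71.844) / 495.919 = 71.126/495.919 = 0.1434.

14.34 wt%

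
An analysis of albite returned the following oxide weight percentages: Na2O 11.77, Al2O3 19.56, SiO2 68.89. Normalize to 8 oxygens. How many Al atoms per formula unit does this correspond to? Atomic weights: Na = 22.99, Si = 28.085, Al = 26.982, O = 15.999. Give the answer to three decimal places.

Na2O (M=61.979): mol = 0.18990; Na = 0.37980, O = 0.18990.
Al2O3 (M=101.961): mol = 0.19184; Al = 0.38368, O = 0.57552.
SiO2 (M=60.083): mol = 1.14658; Si = 1.14658, O = 2.29316.
ΣO = 3.05858; factor = 8/ΣO = 2.61559.
Al apfu = 0.38368 × 2.61559 = 1.004.

1.004 Al apfu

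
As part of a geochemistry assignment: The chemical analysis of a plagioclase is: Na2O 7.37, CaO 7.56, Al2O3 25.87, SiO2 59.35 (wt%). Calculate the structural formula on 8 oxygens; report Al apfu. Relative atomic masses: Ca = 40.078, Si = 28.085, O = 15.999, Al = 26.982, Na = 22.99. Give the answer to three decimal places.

Na2O: 7.37/61.979 = 0.11891 mol → 0.23782 mol Na, 0.11891 mol O.
CaO: 7.56/56.077 = 0.13481 mol → 0.13481 mol Ca, 0.13481 mol O.
Al2O3: 25.87/101.961 = 0.25372 mol → 0.50744 mol Al, 0.76116 mol O.
SiO2: 59.35/60.083 = 0.98780 mol → 0.98780 mol Si, 1.97560 mol O.
Total oxygen = 2.99048 mol. Normalization factor = 8/2.99048 = 2.67516.
Al per 8 O = 0.50744 × 2.67516 = 1.357.

1.357 Al apfu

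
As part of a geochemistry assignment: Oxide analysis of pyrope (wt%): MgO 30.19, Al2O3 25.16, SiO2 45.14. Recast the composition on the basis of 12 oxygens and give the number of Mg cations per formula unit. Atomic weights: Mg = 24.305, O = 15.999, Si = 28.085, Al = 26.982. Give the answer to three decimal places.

MgO: 30.19/40.304 = 0.74906 mol → 0.74906 mol Mg, 0.74906 mol O.
Al2O3: 25.16/101.961 = 0.24676 mol → 0.49352 mol Al, 0.74028 mol O.
SiO2: 45.14/60.083 = 0.75129 mol → 0.75129 mol Si, 1.50258 mol O.
Total oxygen = 2.99192 mol. Normalization factor = 12/2.99192 = 4.01080.
Mg per 12 O = 0.74906 × 4.01080 = 3.004.

3.004 Mg apfu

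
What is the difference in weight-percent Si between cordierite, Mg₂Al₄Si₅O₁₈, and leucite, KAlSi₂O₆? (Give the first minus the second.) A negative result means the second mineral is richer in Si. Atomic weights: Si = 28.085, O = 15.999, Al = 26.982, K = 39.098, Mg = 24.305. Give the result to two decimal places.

Si in Mg₂Al₄Si₅O₁₈: molar mass 584.945 g/mol; 5×28.085 = 140.425 g → 24.01 wt%.
Si in KAlSi₂O₆: molar mass 218.244 g/mol; 2×28.085 = 56.170 g → 25.74 wt%.
Difference = 24.01 − 25.74 = -1.73 percentage points.

-1.73 percentage points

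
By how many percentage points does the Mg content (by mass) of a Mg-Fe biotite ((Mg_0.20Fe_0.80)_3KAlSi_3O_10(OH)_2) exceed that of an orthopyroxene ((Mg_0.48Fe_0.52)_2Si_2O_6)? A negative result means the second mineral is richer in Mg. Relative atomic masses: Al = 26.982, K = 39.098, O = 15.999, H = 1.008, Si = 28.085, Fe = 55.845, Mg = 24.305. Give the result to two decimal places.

Mg in (Mg_0.20Fe_0.80)_3KAlSi_3O_10(OH)_2: molar mass 492.950 g/mol; 0.60×24.305 = 14.583 g → 2.96 wt%.
Mg in (Mg_0.48Fe_0.52)_2Si_2O_6: molar mass 233.576 g/mol; 0.96×24.305 = 23.333 g → 9.99 wt%.
Difference = 2.96 − 9.99 = -7.03 percentage points.

-7.03 percentage points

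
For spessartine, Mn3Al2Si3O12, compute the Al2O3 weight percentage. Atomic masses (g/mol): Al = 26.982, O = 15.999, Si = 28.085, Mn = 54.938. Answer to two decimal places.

20.60 wt%

Formula mass = 495.021 g/mol.
2 Al → 1.0000 mol Al2O3 per formula unit; M(Al2O3) = 101.961, so Al2O3 mass = 101.961 g.
101.961/495.021 × 100 = 20.60 wt%.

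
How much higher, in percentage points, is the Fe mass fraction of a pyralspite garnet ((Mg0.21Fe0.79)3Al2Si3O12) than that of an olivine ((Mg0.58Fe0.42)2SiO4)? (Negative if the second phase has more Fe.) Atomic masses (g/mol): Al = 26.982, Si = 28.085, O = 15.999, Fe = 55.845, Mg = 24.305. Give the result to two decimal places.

Fe in (Mg0.21Fe0.79)3Al2Si3O12: molar mass 477.872 g/mol; 2.37×55.845 = 132.353 g → 27.70 wt%.
Fe in (Mg0.58Fe0.42)2SiO4: molar mass 167.185 g/mol; 0.84×55.845 = 46.910 g → 28.06 wt%.
Difference = 27.70 − 28.06 = -0.36 percentage points.

-0.36 percentage points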